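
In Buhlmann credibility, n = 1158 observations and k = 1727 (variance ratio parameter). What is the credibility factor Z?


Z = n / (n + k)
= 1158 / (1158 + 1727)
= 1158 / 2885
= 0.4014


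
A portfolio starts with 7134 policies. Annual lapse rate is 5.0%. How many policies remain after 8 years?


remaining = initial * (1 - lapse)^years
= 7134 * (1 - 0.05)^8
= 7134 * 0.66342
= 4732.8414


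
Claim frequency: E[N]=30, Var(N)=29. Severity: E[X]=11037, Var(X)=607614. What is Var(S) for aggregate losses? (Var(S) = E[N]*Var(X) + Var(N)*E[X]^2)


Var(S) = E[N]*Var(X) + Var(N)*E[X]^2
= 30*607614 + 29*11037^2
= 18228420 + 3532645701
= 3.5509e+09


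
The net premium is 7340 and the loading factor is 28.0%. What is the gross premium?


Gross = net * (1 + loading)
= 7340 * (1 + 0.28)
= 7340 * 1.28
= 9395.2


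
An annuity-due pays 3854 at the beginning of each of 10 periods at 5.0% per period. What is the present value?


PV_due = PMT * (1-(1+i)^(-n))/i * (1+i)
PV_immediate = 29759.5664
PV_due = 29759.5664 * 1.05
= 31247.5447


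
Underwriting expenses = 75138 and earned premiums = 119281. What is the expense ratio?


Expense ratio = expenses / premiums
= 75138 / 119281
= 0.6299


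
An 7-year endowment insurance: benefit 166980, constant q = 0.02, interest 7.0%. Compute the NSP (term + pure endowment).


Term component = 17045.8768
Pure endowment = 7_p_x * v^7 * benefit = 0.868126 * 0.62275 * 166980 = 90273.5544
NSP = 107319.4312


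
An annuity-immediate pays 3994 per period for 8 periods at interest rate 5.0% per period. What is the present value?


PV = PMT * (1 - (1+i)^(-n)) / i
= 3994 * (1 - (1+0.05)^(-8)) / 0.05
= 3994 * (1 - 0.676839) / 0.05
= 3994 * 6.463213
= 25814.0718


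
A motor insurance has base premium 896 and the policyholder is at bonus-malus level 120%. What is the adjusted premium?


adjusted = base * BM_level / 100
= 896 * 120 / 100
= 896 * 1.2
= 1075.2


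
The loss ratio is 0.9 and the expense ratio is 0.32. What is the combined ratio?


Combined ratio = loss ratio + expense ratio
= 0.9 + 0.32
= 1.22


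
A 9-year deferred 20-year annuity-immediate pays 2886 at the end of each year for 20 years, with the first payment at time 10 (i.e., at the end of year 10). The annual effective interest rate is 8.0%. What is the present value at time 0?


PV at time 9 of the 20-year annuity-immediate:
a_n = 2886 * (1-(1+0.08)^(-20))/0.08 = 28335.1734
Discount back 9 years to time 0:
PV = 28335.1734 * (1+0.08)^(-9)
= 28335.1734 * 0.500249
= 14174.6412


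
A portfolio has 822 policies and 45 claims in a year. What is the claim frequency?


frequency = claims / policies
= 45 / 822
= 0.0547


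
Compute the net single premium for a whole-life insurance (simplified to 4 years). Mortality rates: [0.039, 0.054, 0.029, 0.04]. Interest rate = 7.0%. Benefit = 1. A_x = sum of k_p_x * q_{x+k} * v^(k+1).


v = 0.934579
Year 0: k_p_x=1.0, q=0.039, term=0.036449
Year 1: k_p_x=0.961, q=0.054, term=0.045326
Year 2: k_p_x=0.909106, q=0.029, term=0.021521
Year 3: k_p_x=0.882742, q=0.04, term=0.026938
A_x = 0.1302


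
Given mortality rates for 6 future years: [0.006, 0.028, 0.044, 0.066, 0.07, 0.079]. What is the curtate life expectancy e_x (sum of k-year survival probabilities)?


e_x = sum_{k=1}^{n} k_p_x
k_p_x values:
  1_p_x = 0.994
  2_p_x = 0.966168
  3_p_x = 0.923657
  4_p_x = 0.862695
  5_p_x = 0.802307
  6_p_x = 0.738924
e_x = 5.2878


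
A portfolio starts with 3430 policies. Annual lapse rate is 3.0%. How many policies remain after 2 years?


remaining = initial * (1 - lapse)^years
= 3430 * (1 - 0.03)^2
= 3430 * 0.9409
= 3227.287


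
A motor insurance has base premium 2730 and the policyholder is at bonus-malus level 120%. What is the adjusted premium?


adjusted = base * BM_level / 100
= 2730 * 120 / 100
= 2730 * 1.2
= 3276.0


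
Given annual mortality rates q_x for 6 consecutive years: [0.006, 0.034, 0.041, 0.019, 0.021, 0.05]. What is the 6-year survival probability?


p_k = 1 - q_k for each year
Survival = product of (1 - q_k)
= 0.994 * 0.966 * 0.959 * 0.981 * 0.979 * 0.95
= 0.8402


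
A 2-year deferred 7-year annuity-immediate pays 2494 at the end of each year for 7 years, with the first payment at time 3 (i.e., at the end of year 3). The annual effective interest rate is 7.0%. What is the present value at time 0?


PV at time 2 of the 7-year annuity-immediate:
a_n = 2494 * (1-(1+0.07)^(-7))/0.07 = 13440.8878
Discount back 2 years to time 0:
PV = 13440.8878 * (1+0.07)^(-2)
= 13440.8878 * 0.873439
= 11739.7919


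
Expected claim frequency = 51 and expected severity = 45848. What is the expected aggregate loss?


E[S] = E[N] * E[X]
= 51 * 45848
= 2.3382e+06


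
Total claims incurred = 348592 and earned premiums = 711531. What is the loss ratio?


Loss ratio = claims / premiums
= 348592 / 711531
= 0.4899


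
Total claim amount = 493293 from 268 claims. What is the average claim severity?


severity = total / number
= 493293 / 268
= 1840.6455


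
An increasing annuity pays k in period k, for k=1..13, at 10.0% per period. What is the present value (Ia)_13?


(Ia)_n = sum_{k=1}^{n} k * v^k, v = 1/(1+i)
v = 0.909091
Sum computed term by term:
(Ia)_13 = 40.4805


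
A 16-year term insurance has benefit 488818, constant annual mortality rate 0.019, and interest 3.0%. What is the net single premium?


NSP = benefit * sum_{k=0}^{n-1} k_p_x * q * v^(k+1)
With constant q=0.019, v=0.970874
Sum = 0.209982
NSP = 488818 * 0.209982
= 102642.9827


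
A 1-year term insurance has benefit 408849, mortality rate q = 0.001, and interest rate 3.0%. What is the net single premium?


NSP = benefit * q * v
v = 1/(1+i) = 0.970874
NSP = 408849 * 0.001 * 0.970874
= 396.9408


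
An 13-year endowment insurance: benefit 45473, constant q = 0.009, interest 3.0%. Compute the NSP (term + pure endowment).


Term component = 4140.3854
Pure endowment = 13_p_x * v^13 * benefit = 0.889114 * 0.680951 * 45473 = 27531.3301
NSP = 31671.7155


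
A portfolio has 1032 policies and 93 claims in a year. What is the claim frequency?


frequency = claims / policies
= 93 / 1032
= 0.0901


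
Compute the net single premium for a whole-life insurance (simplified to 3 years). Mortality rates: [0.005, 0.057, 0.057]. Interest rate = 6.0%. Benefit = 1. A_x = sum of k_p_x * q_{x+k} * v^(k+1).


v = 0.943396
Year 0: k_p_x=1.0, q=0.005, term=0.004717
Year 1: k_p_x=0.995, q=0.057, term=0.050476
Year 2: k_p_x=0.938285, q=0.057, term=0.044905
A_x = 0.1001


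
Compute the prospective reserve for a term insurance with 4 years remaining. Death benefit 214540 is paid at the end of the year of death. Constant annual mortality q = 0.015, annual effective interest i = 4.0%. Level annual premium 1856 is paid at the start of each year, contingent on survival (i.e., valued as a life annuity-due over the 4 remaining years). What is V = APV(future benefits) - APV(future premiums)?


v = 1/(1+i) = 0.961538
APV(future benefits) per unit = sum_{k=0}^{3} k_p_x * q * v^(k+1) = 0.053275
APV(future benefits) = 214540 * 0.053275 = 11429.6129
Life annuity-due factor ä_{x:4} = sum_{k=0}^{3} k_p_x * v^k = 3.693732
APV(future premiums) = 1856 * 3.693732 = 6855.5657
V = 11429.6129 - 6855.5657
= 4574.0472


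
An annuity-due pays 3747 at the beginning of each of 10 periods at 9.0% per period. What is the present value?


PV_due = PMT * (1-(1+i)^(-n))/i * (1+i)
PV_immediate = 24046.9634
PV_due = 24046.9634 * 1.09
= 26211.1901


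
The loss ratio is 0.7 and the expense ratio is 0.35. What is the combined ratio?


Combined ratio = loss ratio + expense ratio
= 0.7 + 0.35
= 1.05


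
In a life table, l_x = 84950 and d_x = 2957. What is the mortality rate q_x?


q_x = d_x / l_x
= 2957 / 84950
= 0.0348


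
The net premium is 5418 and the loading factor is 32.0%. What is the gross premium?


Gross = net * (1 + loading)
= 5418 * (1 + 0.32)
= 5418 * 1.32
= 7151.76


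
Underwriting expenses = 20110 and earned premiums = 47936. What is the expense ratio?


Expense ratio = expenses / premiums
= 20110 / 47936
= 0.4195


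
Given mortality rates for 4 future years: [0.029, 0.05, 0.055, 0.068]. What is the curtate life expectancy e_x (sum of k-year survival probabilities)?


e_x = sum_{k=1}^{n} k_p_x
k_p_x values:
  1_p_x = 0.971
  2_p_x = 0.92245
  3_p_x = 0.871715
  4_p_x = 0.812439
e_x = 3.5776


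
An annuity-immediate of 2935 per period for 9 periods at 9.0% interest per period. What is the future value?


FV = PMT * ((1+i)^n - 1) / i
= 2935 * ((1.09)^9 - 1) / 0.09
= 2935 * (2.171893 - 1) / 0.09
= 38216.7419


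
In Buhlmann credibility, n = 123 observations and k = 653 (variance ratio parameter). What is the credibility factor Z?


Z = n / (n + k)
= 123 / (123 + 653)
= 123 / 776
= 0.1585


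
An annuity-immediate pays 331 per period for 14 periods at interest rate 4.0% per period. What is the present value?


PV = PMT * (1 - (1+i)^(-n)) / i
= 331 * (1 - (1+0.04)^(-14)) / 0.04
= 331 * (1 - 0.577475) / 0.04
= 331 * 10.563123
= 3496.3937


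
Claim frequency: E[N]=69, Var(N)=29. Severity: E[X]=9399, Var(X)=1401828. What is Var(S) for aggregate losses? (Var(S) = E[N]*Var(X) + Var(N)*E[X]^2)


Var(S) = E[N]*Var(X) + Var(N)*E[X]^2
= 69*1401828 + 29*9399^2
= 96726132 + 2561894829
= 2.6586e+09


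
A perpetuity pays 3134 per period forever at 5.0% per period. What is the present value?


PV = PMT / i
= 3134 / 0.05
= 62680.0


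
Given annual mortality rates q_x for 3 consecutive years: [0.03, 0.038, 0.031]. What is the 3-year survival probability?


p_k = 1 - q_k for each year
Survival = product of (1 - q_k)
= 0.97 * 0.962 * 0.969
= 0.9042


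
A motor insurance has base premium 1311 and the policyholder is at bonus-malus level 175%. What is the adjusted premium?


adjusted = base * BM_level / 100
= 1311 * 175 / 100
= 1311 * 1.75
= 2294.25


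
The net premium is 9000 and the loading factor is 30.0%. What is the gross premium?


Gross = net * (1 + loading)
= 9000 * (1 + 0.3)
= 9000 * 1.3
= 11700.0


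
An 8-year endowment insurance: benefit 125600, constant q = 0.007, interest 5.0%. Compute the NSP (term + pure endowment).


Term component = 5555.1235
Pure endowment = 8_p_x * v^8 * benefit = 0.945353 * 0.676839 * 125600 = 80365.423
NSP = 85920.5465


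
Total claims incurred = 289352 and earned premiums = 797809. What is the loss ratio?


Loss ratio = claims / premiums
= 289352 / 797809
= 0.3627


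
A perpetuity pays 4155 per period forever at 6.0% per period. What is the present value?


PV = PMT / i
= 4155 / 0.06
= 69250.0


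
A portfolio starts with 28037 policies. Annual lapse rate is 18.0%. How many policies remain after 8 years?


remaining = initial * (1 - lapse)^years
= 28037 * (1 - 0.18)^8
= 28037 * 0.204414
= 5731.1577


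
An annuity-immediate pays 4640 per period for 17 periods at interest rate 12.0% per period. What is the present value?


PV = PMT * (1 - (1+i)^(-n)) / i
= 4640 * (1 - (1+0.12)^(-17)) / 0.12
= 4640 * (1 - 0.145644) / 0.12
= 4640 * 7.11963
= 33035.0855


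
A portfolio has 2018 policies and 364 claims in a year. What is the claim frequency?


frequency = claims / policies
= 364 / 2018
= 0.1804


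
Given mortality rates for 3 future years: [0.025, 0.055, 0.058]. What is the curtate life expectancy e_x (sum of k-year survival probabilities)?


e_x = sum_{k=1}^{n} k_p_x
k_p_x values:
  1_p_x = 0.975
  2_p_x = 0.921375
  3_p_x = 0.867935
e_x = 2.7643


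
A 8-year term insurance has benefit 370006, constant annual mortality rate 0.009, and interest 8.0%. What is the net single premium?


NSP = benefit * sum_{k=0}^{n-1} k_p_x * q * v^(k+1)
With constant q=0.009, v=0.925926
Sum = 0.050302
NSP = 370006 * 0.050302
= 18611.8946


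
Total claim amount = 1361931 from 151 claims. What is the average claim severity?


severity = total / number
= 1361931 / 151
= 9019.4106


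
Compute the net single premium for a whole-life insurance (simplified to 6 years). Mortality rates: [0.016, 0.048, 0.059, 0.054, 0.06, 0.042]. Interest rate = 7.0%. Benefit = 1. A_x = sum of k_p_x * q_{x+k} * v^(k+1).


v = 0.934579
Year 0: k_p_x=1.0, q=0.016, term=0.014953
Year 1: k_p_x=0.984, q=0.048, term=0.041254
Year 2: k_p_x=0.936768, q=0.059, term=0.045116
Year 3: k_p_x=0.881499, q=0.054, term=0.036315
Year 4: k_p_x=0.833898, q=0.06, term=0.035673
Year 5: k_p_x=0.783864, q=0.042, term=0.021938
A_x = 0.1952


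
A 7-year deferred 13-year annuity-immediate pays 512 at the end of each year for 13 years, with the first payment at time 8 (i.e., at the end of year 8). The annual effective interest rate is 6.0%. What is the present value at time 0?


PV at time 7 of the 13-year annuity-immediate:
a_n = 512 * (1-(1+0.06)^(-13))/0.06 = 4532.5737
Discount back 7 years to time 0:
PV = 4532.5737 * (1+0.06)^(-7)
= 4532.5737 * 0.665057
= 3014.4204


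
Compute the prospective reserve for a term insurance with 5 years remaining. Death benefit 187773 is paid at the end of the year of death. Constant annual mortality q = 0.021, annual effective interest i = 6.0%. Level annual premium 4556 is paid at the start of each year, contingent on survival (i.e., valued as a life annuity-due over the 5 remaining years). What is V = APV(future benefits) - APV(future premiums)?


v = 1/(1+i) = 0.943396
APV(future benefits) per unit = sum_{k=0}^{4} k_p_x * q * v^(k+1) = 0.085031
APV(future benefits) = 187773 * 0.085031 = 15966.5402
Life annuity-due factor ä_{x:5} = sum_{k=0}^{4} k_p_x * v^k = 4.292045
APV(future premiums) = 4556 * 4.292045 = 19554.556
V = 15966.5402 - 19554.556
= -3588.0158


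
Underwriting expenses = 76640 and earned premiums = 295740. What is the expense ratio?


Expense ratio = expenses / premiums
= 76640 / 295740
= 0.2591


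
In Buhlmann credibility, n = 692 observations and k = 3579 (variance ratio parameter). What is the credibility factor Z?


Z = n / (n + k)
= 692 / (692 + 3579)
= 692 / 4271
= 0.162


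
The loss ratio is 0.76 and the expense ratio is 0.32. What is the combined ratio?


Combined ratio = loss ratio + expense ratio
= 0.76 + 0.32
= 1.08


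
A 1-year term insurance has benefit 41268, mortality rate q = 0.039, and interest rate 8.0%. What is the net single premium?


NSP = benefit * q * v
v = 1/(1+i) = 0.925926
NSP = 41268 * 0.039 * 0.925926
= 1490.2333


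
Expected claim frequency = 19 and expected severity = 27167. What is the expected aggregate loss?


E[S] = E[N] * E[X]
= 19 * 27167
= 516173


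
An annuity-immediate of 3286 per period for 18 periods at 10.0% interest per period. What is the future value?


FV = PMT * ((1+i)^n - 1) / i
= 3286 * ((1.1)^18 - 1) / 0.1
= 3286 * (5.559917 - 1) / 0.1
= 149838.8829


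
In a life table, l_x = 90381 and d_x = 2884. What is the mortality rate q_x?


q_x = d_x / l_x
= 2884 / 90381
= 0.0319


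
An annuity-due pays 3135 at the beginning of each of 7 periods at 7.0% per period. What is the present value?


PV_due = PMT * (1-(1+i)^(-n))/i * (1+i)
PV_immediate = 16895.4223
PV_due = 16895.4223 * 1.07
= 18078.1018


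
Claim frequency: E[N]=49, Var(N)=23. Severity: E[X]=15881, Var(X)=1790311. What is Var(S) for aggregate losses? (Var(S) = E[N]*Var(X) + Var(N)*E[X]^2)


Var(S) = E[N]*Var(X) + Var(N)*E[X]^2
= 49*1790311 + 23*15881^2
= 87725239 + 5800741703
= 5.8885e+09


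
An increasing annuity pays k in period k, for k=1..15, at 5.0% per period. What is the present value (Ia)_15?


(Ia)_n = sum_{k=1}^{n} k * v^k, v = 1/(1+i)
v = 0.952381
Sum computed term by term:
(Ia)_15 = 73.6677


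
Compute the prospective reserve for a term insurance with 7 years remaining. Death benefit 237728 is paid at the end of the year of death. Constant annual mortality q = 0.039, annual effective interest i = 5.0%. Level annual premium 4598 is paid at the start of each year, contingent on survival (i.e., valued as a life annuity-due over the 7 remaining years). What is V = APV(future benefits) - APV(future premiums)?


v = 1/(1+i) = 0.952381
APV(future benefits) per unit = sum_{k=0}^{6} k_p_x * q * v^(k+1) = 0.202473
APV(future benefits) = 237728 * 0.202473 = 48133.5334
Life annuity-due factor ä_{x:7} = sum_{k=0}^{6} k_p_x * v^k = 5.4512
APV(future premiums) = 4598 * 5.4512 = 25064.6166
V = 48133.5334 - 25064.6166
= 23068.9168


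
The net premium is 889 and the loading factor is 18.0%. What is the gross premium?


Gross = net * (1 + loading)
= 889 * (1 + 0.18)
= 889 * 1.18
= 1049.02


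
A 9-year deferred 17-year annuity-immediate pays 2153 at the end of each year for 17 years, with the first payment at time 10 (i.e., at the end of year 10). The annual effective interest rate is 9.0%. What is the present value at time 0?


PV at time 9 of the 17-year annuity-immediate:
a_n = 2153 * (1-(1+0.09)^(-17))/0.09 = 18394.4383
Discount back 9 years to time 0:
PV = 18394.4383 * (1+0.09)^(-9)
= 18394.4383 * 0.460428
= 8469.3104


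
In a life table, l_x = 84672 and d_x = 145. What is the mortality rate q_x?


q_x = d_x / l_x
= 145 / 84672
= 0.0017


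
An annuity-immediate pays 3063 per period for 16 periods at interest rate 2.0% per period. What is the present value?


PV = PMT * (1 - (1+i)^(-n)) / i
= 3063 * (1 - (1+0.02)^(-16)) / 0.02
= 3063 * (1 - 0.728446) / 0.02
= 3063 * 13.577709
= 41588.5236


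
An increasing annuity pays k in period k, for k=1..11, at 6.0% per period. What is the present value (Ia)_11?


(Ia)_n = sum_{k=1}^{n} k * v^k, v = 1/(1+i)
v = 0.943396
Sum computed term by term:
(Ia)_11 = 42.7571


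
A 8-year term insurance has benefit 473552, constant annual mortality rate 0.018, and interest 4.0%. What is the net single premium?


NSP = benefit * sum_{k=0}^{n-1} k_p_x * q * v^(k+1)
With constant q=0.018, v=0.961538
Sum = 0.114248
NSP = 473552 * 0.114248
= 54102.5546


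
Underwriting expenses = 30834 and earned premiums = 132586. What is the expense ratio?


Expense ratio = expenses / premiums
= 30834 / 132586
= 0.2326


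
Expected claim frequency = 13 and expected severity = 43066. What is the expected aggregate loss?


E[S] = E[N] * E[X]
= 13 * 43066
= 559858


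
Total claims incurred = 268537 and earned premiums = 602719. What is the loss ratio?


Loss ratio = claims / premiums
= 268537 / 602719
= 0.4455


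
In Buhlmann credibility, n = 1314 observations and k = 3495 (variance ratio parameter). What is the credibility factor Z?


Z = n / (n + k)
= 1314 / (1314 + 3495)
= 1314 / 4809
= 0.2732


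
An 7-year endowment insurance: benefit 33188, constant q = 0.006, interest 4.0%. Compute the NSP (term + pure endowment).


Term component = 1174.9848
Pure endowment = 7_p_x * v^7 * benefit = 0.958748 * 0.759918 * 33188 = 24179.7829
NSP = 25354.7677


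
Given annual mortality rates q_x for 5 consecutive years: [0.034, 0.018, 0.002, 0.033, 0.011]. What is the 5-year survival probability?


p_k = 1 - q_k for each year
Survival = product of (1 - q_k)
= 0.966 * 0.982 * 0.998 * 0.967 * 0.989
= 0.9054


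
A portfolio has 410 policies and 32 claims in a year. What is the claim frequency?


frequency = claims / policies
= 32 / 410
= 0.078


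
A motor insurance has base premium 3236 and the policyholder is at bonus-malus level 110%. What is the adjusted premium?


adjusted = base * BM_level / 100
= 3236 * 110 / 100
= 3236 * 1.1
= 3559.6


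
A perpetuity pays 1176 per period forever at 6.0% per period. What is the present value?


PV = PMT / i
= 1176 / 0.06
= 19600.0


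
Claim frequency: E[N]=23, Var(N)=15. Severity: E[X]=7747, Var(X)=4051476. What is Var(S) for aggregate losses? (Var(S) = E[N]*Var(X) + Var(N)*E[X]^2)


Var(S) = E[N]*Var(X) + Var(N)*E[X]^2
= 23*4051476 + 15*7747^2
= 93183948 + 900240135
= 9.9342e+08


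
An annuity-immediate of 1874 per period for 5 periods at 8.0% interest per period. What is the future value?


FV = PMT * ((1+i)^n - 1) / i
= 1874 * ((1.08)^5 - 1) / 0.08
= 1874 * (1.469328 - 1) / 0.08
= 10994.0102


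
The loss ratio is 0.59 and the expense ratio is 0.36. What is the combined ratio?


Combined ratio = loss ratio + expense ratio
= 0.59 + 0.36
= 0.95


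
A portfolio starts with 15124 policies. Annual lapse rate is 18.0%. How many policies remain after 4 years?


remaining = initial * (1 - lapse)^years
= 15124 * (1 - 0.18)^4
= 15124 * 0.452122
= 6837.8895


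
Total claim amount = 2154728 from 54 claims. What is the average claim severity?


severity = total / number
= 2154728 / 54
= 39902.3704


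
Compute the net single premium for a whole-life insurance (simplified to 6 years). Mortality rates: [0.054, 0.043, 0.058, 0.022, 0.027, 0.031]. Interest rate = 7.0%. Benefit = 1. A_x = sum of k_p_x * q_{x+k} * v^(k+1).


v = 0.934579
Year 0: k_p_x=1.0, q=0.054, term=0.050467
Year 1: k_p_x=0.946, q=0.043, term=0.03553
Year 2: k_p_x=0.905322, q=0.058, term=0.042863
Year 3: k_p_x=0.852813, q=0.022, term=0.014313
Year 4: k_p_x=0.834051, q=0.027, term=0.016056
Year 5: k_p_x=0.811532, q=0.031, term=0.016764
A_x = 0.176


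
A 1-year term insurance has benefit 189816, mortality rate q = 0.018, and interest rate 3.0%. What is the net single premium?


NSP = benefit * q * v
v = 1/(1+i) = 0.970874
NSP = 189816 * 0.018 * 0.970874
= 3317.1728


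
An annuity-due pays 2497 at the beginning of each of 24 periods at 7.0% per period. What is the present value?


PV_due = PMT * (1-(1+i)^(-n))/i * (1+i)
PV_immediate = 28638.927
PV_due = 28638.927 * 1.07
= 30643.6519


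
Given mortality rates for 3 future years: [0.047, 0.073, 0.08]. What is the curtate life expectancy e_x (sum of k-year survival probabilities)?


e_x = sum_{k=1}^{n} k_p_x
k_p_x values:
  1_p_x = 0.953
  2_p_x = 0.883431
  3_p_x = 0.812757
e_x = 2.6492


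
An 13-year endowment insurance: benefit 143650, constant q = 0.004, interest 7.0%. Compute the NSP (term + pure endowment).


Term component = 4706.3106
Pure endowment = 13_p_x * v^13 * benefit = 0.94923 * 0.414964 * 143650 = 56583.2541
NSP = 61289.5647


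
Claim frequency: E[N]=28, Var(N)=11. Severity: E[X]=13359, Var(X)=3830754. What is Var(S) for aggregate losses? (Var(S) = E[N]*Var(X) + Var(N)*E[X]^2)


Var(S) = E[N]*Var(X) + Var(N)*E[X]^2
= 28*3830754 + 11*13359^2
= 107261112 + 1963091691
= 2.0704e+09


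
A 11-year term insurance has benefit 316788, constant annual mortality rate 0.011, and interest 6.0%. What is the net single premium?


NSP = benefit * sum_{k=0}^{n-1} k_p_x * q * v^(k+1)
With constant q=0.011, v=0.943396
Sum = 0.082664
NSP = 316788 * 0.082664
= 26187.0924


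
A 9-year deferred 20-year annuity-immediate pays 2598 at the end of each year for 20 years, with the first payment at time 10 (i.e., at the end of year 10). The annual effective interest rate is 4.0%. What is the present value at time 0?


PV at time 9 of the 20-year annuity-immediate:
a_n = 2598 * (1-(1+0.04)^(-20))/0.04 = 35307.6678
Discount back 9 years to time 0:
PV = 35307.6678 * (1+0.04)^(-9)
= 35307.6678 * 0.702587
= 24806.6991


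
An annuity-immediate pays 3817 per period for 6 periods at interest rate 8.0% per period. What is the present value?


PV = PMT * (1 - (1+i)^(-n)) / i
= 3817 * (1 - (1+0.08)^(-6)) / 0.08
= 3817 * (1 - 0.63017) / 0.08
= 3817 * 4.62288
= 17645.5317


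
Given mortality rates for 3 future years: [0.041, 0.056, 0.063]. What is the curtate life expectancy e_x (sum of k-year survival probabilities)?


e_x = sum_{k=1}^{n} k_p_x
k_p_x values:
  1_p_x = 0.959
  2_p_x = 0.905296
  3_p_x = 0.848262
e_x = 2.7126


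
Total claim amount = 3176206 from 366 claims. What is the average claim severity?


severity = total / number
= 3176206 / 366
= 8678.1585


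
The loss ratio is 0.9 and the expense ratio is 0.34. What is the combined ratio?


Combined ratio = loss ratio + expense ratio
= 0.9 + 0.34
= 1.24


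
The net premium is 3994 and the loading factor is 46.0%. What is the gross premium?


Gross = net * (1 + loading)
= 3994 * (1 + 0.46)
= 3994 * 1.46
= 5831.24


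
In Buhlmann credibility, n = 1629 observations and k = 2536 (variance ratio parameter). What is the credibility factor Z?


Z = n / (n + k)
= 1629 / (1629 + 2536)
= 1629 / 4165
= 0.3911


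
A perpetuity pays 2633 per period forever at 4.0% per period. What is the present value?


PV = PMT / i
= 2633 / 0.04
= 65825.0


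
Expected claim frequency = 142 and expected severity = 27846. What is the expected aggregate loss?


E[S] = E[N] * E[X]
= 142 * 27846
= 3.9541e+06


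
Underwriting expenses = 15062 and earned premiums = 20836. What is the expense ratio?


Expense ratio = expenses / premiums
= 15062 / 20836
= 0.7229


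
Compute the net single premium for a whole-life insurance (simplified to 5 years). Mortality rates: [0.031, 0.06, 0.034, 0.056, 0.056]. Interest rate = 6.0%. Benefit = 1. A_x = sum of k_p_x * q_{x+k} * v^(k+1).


v = 0.943396
Year 0: k_p_x=1.0, q=0.031, term=0.029245
Year 1: k_p_x=0.969, q=0.06, term=0.051744
Year 2: k_p_x=0.91086, q=0.034, term=0.026002
Year 3: k_p_x=0.879891, q=0.056, term=0.03903
Year 4: k_p_x=0.830617, q=0.056, term=0.034758
A_x = 0.1808


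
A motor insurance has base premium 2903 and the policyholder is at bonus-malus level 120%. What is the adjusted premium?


adjusted = base * BM_level / 100
= 2903 * 120 / 100
= 2903 * 1.2
= 3483.6


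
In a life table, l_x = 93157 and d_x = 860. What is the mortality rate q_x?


q_x = d_x / l_x
= 860 / 93157
= 0.0092


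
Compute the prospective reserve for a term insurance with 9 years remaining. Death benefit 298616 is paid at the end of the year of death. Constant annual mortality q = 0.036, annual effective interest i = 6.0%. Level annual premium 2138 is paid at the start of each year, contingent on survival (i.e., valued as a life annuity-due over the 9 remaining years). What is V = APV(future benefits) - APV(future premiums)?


v = 1/(1+i) = 0.943396
APV(future benefits) per unit = sum_{k=0}^{8} k_p_x * q * v^(k+1) = 0.215422
APV(future benefits) = 298616 * 0.215422 = 64328.5912
Life annuity-due factor ä_{x:9} = sum_{k=0}^{8} k_p_x * v^k = 6.342994
APV(future premiums) = 2138 * 6.342994 = 13561.3221
V = 64328.5912 - 13561.3221
= 50767.269


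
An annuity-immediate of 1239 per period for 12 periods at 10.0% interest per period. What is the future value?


FV = PMT * ((1+i)^n - 1) / i
= 1239 * ((1.1)^12 - 1) / 0.1
= 1239 * (3.138428 - 1) / 0.1
= 26495.1276


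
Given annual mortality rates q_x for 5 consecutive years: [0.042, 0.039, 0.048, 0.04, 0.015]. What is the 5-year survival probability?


p_k = 1 - q_k for each year
Survival = product of (1 - q_k)
= 0.958 * 0.961 * 0.952 * 0.96 * 0.985
= 0.8288


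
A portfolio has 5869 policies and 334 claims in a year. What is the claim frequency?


frequency = claims / policies
= 334 / 5869
= 0.0569


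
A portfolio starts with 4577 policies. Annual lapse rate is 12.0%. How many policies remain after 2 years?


remaining = initial * (1 - lapse)^years
= 4577 * (1 - 0.12)^2
= 4577 * 0.7744
= 3544.4288


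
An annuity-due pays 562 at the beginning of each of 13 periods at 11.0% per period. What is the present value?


PV_due = PMT * (1-(1+i)^(-n))/i * (1+i)
PV_immediate = 3793.4272
PV_due = 3793.4272 * 1.11
= 4210.7042


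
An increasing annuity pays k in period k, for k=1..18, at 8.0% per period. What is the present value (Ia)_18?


(Ia)_n = sum_{k=1}^{n} k * v^k, v = 1/(1+i)
v = 0.925926
Sum computed term by term:
(Ia)_18 = 70.2144


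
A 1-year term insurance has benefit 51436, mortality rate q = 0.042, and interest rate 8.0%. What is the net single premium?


NSP = benefit * q * v
v = 1/(1+i) = 0.925926
NSP = 51436 * 0.042 * 0.925926
= 2000.2889


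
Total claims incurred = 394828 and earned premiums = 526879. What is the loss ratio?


Loss ratio = claims / premiums
= 394828 / 526879
= 0.7494


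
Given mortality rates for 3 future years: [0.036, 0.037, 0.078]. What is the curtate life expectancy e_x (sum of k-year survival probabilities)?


e_x = sum_{k=1}^{n} k_p_x
k_p_x values:
  1_p_x = 0.964
  2_p_x = 0.928332
  3_p_x = 0.855922
e_x = 2.7483


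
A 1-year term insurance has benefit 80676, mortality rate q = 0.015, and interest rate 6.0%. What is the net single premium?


NSP = benefit * q * v
v = 1/(1+i) = 0.943396
NSP = 80676 * 0.015 * 0.943396
= 1141.6415


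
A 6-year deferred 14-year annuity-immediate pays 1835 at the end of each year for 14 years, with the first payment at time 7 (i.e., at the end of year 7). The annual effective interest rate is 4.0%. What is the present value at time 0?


PV at time 6 of the 14-year annuity-immediate:
a_n = 1835 * (1-(1+0.04)^(-14))/0.04 = 19383.3306
Discount back 6 years to time 0:
PV = 19383.3306 * (1+0.04)^(-6)
= 19383.3306 * 0.790315
= 15318.9277


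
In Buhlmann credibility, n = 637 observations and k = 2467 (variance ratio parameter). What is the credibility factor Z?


Z = n / (n + k)
= 637 / (637 + 2467)
= 637 / 3104
= 0.2052


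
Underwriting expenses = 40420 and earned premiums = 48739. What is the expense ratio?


Expense ratio = expenses / premiums
= 40420 / 48739
= 0.8293


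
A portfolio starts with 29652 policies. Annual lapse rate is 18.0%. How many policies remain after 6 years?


remaining = initial * (1 - lapse)^years
= 29652 * (1 - 0.18)^6
= 29652 * 0.304007
= 9014.4058


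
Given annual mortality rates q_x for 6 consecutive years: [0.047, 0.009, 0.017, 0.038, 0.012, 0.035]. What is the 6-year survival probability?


p_k = 1 - q_k for each year
Survival = product of (1 - q_k)
= 0.953 * 0.991 * 0.983 * 0.962 * 0.988 * 0.965
= 0.8515


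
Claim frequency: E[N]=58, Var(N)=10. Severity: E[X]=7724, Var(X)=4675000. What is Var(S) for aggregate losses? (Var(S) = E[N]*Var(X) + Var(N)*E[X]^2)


Var(S) = E[N]*Var(X) + Var(N)*E[X]^2
= 58*4675000 + 10*7724^2
= 271150000 + 596601760
= 8.6775e+08


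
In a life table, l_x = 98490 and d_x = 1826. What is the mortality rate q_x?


q_x = d_x / l_x
= 1826 / 98490
= 0.0185


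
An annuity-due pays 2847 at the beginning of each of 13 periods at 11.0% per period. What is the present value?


PV_due = PMT * (1-(1+i)^(-n))/i * (1+i)
PV_immediate = 19216.881
PV_due = 19216.881 * 1.11
= 21330.738


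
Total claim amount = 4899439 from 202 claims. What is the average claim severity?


severity = total / number
= 4899439 / 202
= 24254.6485


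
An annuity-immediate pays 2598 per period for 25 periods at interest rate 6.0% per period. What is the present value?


PV = PMT * (1 - (1+i)^(-n)) / i
= 2598 * (1 - (1+0.06)^(-25)) / 0.06
= 2598 * (1 - 0.232999) / 0.06
= 2598 * 12.783356
= 33211.1593


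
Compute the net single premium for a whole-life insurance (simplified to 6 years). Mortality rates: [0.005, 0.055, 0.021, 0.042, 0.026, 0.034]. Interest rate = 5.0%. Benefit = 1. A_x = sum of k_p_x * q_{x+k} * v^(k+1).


v = 0.952381
Year 0: k_p_x=1.0, q=0.005, term=0.004762
Year 1: k_p_x=0.995, q=0.055, term=0.049637
Year 2: k_p_x=0.940275, q=0.021, term=0.017057
Year 3: k_p_x=0.920529, q=0.042, term=0.031808
Year 4: k_p_x=0.881867, q=0.026, term=0.017965
Year 5: k_p_x=0.858938, q=0.034, term=0.021792
A_x = 0.143


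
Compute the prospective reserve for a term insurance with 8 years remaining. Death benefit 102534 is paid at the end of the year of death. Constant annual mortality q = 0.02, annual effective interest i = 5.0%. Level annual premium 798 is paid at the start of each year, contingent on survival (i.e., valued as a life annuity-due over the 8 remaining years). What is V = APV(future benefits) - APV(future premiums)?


v = 1/(1+i) = 0.952381
APV(future benefits) per unit = sum_{k=0}^{7} k_p_x * q * v^(k+1) = 0.121191
APV(future benefits) = 102534 * 0.121191 = 12426.2448
Life annuity-due factor ä_{x:8} = sum_{k=0}^{7} k_p_x * v^k = 6.362551
APV(future premiums) = 798 * 6.362551 = 5077.3161
V = 12426.2448 - 5077.3161
= 7348.9287


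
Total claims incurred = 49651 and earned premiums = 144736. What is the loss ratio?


Loss ratio = claims / premiums
= 49651 / 144736
= 0.343


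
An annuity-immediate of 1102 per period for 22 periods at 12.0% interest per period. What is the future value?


FV = PMT * ((1+i)^n - 1) / i
= 1102 * ((1.12)^22 - 1) / 0.12
= 1102 * (12.10031 - 1) / 0.12
= 101937.8473


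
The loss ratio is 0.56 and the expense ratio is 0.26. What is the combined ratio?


Combined ratio = loss ratio + expense ratio
= 0.56 + 0.26
= 0.82


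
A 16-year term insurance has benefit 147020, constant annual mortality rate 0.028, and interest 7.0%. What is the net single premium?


NSP = benefit * sum_{k=0}^{n-1} k_p_x * q * v^(k+1)
With constant q=0.028, v=0.934579
Sum = 0.224274
NSP = 147020 * 0.224274
= 32972.7942


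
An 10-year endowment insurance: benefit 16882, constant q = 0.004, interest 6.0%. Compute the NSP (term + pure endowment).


Term component = 489.096
Pure endowment = 10_p_x * v^10 * benefit = 0.960712 * 0.558395 * 16882 = 9056.4632
NSP = 9545.5593


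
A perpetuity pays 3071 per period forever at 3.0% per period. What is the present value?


PV = PMT / i
= 3071 / 0.03
= 102366.6667


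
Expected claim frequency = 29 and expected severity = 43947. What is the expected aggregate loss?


E[S] = E[N] * E[X]
= 29 * 43947
= 1.2745e+06


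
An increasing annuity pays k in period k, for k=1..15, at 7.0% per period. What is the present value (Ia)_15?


(Ia)_n = sum_{k=1}^{n} k * v^k, v = 1/(1+i)
v = 0.934579
Sum computed term by term:
(Ia)_15 = 61.554


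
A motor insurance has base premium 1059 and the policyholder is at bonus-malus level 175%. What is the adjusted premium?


adjusted = base * BM_level / 100
= 1059 * 175 / 100
= 1059 * 1.75
= 1853.25


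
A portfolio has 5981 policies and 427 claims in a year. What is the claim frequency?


frequency = claims / policies
= 427 / 5981
= 0.0714


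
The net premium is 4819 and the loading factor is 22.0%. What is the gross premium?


Gross = net * (1 + loading)
= 4819 * (1 + 0.22)
= 4819 * 1.22
= 5879.18


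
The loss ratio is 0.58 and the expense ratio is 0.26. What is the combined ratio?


Combined ratio = loss ratio + expense ratio
= 0.58 + 0.26
= 0.84


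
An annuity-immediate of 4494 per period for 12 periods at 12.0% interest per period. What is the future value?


FV = PMT * ((1+i)^n - 1) / i
= 4494 * ((1.12)^12 - 1) / 0.12
= 4494 * (3.895976 - 1) / 0.12
= 108454.3009


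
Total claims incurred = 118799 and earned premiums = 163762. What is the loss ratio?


Loss ratio = claims / premiums
= 118799 / 163762
= 0.7254


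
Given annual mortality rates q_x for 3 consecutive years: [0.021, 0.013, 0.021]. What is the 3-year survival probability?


p_k = 1 - q_k for each year
Survival = product of (1 - q_k)
= 0.979 * 0.987 * 0.979
= 0.946


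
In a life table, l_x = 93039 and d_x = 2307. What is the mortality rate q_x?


q_x = d_x / l_x
= 2307 / 93039
= 0.0248


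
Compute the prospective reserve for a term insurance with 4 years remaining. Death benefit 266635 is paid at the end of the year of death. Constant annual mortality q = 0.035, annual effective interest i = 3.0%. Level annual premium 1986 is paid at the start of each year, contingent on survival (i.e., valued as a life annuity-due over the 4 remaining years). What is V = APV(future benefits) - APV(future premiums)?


v = 1/(1+i) = 0.970874
APV(future benefits) per unit = sum_{k=0}^{3} k_p_x * q * v^(k+1) = 0.123589
APV(future benefits) = 266635 * 0.123589 = 32953.0629
Life annuity-due factor ä_{x:4} = sum_{k=0}^{3} k_p_x * v^k = 3.637038
APV(future premiums) = 1986 * 3.637038 = 7223.157
V = 32953.0629 - 7223.157
= 25729.9059


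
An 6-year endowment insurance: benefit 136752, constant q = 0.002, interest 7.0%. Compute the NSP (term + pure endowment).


Term component = 1297.6777
Pure endowment = 6_p_x * v^6 * benefit = 0.98806 * 0.666342 * 136752 = 90035.6011
NSP = 91333.2788


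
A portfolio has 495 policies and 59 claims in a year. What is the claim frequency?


frequency = claims / policies
= 59 / 495
= 0.1192


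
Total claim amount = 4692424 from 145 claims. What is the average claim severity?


severity = total / number
= 4692424 / 145
= 32361.5448


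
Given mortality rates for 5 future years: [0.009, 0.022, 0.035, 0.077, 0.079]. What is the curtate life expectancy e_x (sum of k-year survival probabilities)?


e_x = sum_{k=1}^{n} k_p_x
k_p_x values:
  1_p_x = 0.991
  2_p_x = 0.969198
  3_p_x = 0.935276
  4_p_x = 0.86326
  5_p_x = 0.795062
e_x = 4.5538


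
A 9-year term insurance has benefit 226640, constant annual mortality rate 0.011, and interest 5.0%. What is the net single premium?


NSP = benefit * sum_{k=0}^{n-1} k_p_x * q * v^(k+1)
With constant q=0.011, v=0.952381
Sum = 0.075101
NSP = 226640 * 0.075101
= 17020.9381


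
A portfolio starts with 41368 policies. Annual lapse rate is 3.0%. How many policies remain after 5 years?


remaining = initial * (1 - lapse)^years
= 41368 * (1 - 0.03)^5
= 41368 * 0.858734
= 35524.1092


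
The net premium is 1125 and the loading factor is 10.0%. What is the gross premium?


Gross = net * (1 + loading)
= 1125 * (1 + 0.1)
= 1125 * 1.1
= 1237.5


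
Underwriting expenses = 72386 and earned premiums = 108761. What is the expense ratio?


Expense ratio = expenses / premiums
= 72386 / 108761
= 0.6656


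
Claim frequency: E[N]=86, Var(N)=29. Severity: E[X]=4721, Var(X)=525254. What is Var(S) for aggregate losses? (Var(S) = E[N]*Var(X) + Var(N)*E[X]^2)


Var(S) = E[N]*Var(X) + Var(N)*E[X]^2
= 86*525254 + 29*4721^2
= 45171844 + 646347389
= 6.9152e+08


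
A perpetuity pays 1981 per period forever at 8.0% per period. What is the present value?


PV = PMT / i
= 1981 / 0.08
= 24762.5


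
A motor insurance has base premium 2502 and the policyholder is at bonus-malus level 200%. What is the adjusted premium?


adjusted = base * BM_level / 100
= 2502 * 200 / 100
= 2502 * 2.0
= 5004.0


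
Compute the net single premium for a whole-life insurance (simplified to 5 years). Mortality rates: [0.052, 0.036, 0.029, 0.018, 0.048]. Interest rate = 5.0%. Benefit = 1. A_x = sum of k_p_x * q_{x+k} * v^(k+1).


v = 0.952381
Year 0: k_p_x=1.0, q=0.052, term=0.049524
Year 1: k_p_x=0.948, q=0.036, term=0.030955
Year 2: k_p_x=0.913872, q=0.029, term=0.022894
Year 3: k_p_x=0.88737, q=0.018, term=0.013141
Year 4: k_p_x=0.871397, q=0.048, term=0.032773
A_x = 0.1493


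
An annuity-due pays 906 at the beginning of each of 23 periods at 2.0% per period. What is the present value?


PV_due = PMT * (1-(1+i)^(-n))/i * (1+i)
PV_immediate = 16572.7369
PV_due = 16572.7369 * 1.02
= 16904.1917


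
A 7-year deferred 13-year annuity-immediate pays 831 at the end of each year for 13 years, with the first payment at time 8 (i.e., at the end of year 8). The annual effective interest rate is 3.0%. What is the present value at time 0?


PV at time 7 of the 13-year annuity-immediate:
a_n = 831 * (1-(1+0.03)^(-13))/0.03 = 8837.6479
Discount back 7 years to time 0:
PV = 8837.6479 * (1+0.03)^(-7)
= 8837.6479 * 0.813092
= 7185.8165


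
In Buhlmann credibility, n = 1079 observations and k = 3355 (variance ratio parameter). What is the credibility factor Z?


Z = n / (n + k)
= 1079 / (1079 + 3355)
= 1079 / 4434
= 0.2433


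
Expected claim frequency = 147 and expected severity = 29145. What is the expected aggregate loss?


E[S] = E[N] * E[X]
= 147 * 29145
= 4.2843e+06


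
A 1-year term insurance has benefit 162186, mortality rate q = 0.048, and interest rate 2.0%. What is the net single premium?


NSP = benefit * q * v
v = 1/(1+i) = 0.980392
NSP = 162186 * 0.048 * 0.980392
= 7632.2824
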